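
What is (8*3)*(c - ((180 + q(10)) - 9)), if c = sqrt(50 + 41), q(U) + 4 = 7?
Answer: -4176 + 24*sqrt(91) ≈ -3947.1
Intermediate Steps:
q(U) = 3 (q(U) = -4 + 7 = 3)
c = sqrt(91) ≈ 9.5394
(8*3)*(c - ((180 + q(10)) - 9)) = (8*3)*(sqrt(91) - ((180 + 3) - 9)) = 24*(sqrt(91) - (183 - 9)) = 24*(sqrt(91) - 1*174) = 24*(sqrt(91) - 174) = 24*(-174 + sqrt(91)) = -4176 + 24*sqrt(91)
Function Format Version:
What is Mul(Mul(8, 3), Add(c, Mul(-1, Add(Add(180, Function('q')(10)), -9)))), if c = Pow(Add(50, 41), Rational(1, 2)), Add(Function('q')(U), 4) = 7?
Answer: Add(-4176, Mul(24, Pow(91, Rational(1, 2)))) ≈ -3947.1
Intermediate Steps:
Function('q')(U) = 3 (Function('q')(U) = Add(-4, 7) = 3)
c = Pow(91, Rational(1, 2)) ≈ 9.5394
Mul(Mul(8, 3), Add(c, Mul(-1, Add(Add(180, Function('q')(10)), -9)))) = Mul(Mul(8, 3), Add(Pow(91, Rational(1, 2)), Mul(-1, Add(Add(180, 3), -9)))) = Mul(24, Add(Pow(91, Rational(1, 2)), Mul(-1, Add(183, -9)))) = Mul(24, Add(Pow(91, Rational(1, 2)), Mul(-1, 174))) = Mul(24, Add(Pow(91, Rational(1, 2)), -174)) = Mul(24, Add(-174, Pow(91, Rational(1, 2)))) = Add(-4176, Mul(24, Pow(91, Rational(1, 2))))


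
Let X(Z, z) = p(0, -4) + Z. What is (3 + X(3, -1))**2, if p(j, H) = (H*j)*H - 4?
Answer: 4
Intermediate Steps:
p(j, H) = -4 + j*H**2 (p(j, H) = j*H**2 - 4 = -4 + j*H**2)
X(Z, z) = -4 + Z (X(Z, z) = (-4 + 0*(-4)**2) + Z = (-4 + 0*16) + Z = (-4 + 0) + Z = -4 + Z)
(3 + X(3, -1))**2 = (3 + (-4 + 3))**2 = (3 - 1)**2 = 2**2 = 4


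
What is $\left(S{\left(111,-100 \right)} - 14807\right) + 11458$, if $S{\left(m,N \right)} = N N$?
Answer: $6651$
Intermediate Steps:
$S{\left(m,N \right)} = N^{2}$
$\left(S{\left(111,-100 \right)} - 14807\right) + 11458 = \left(\left(-100\right)^{2} - 14807\right) + 11458 = \left(10000 - 14807\right) + 11458 = -4807 + 11458 = 6651$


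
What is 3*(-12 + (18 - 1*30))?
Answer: -72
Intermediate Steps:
3*(-12 + (18 - 1*30)) = 3*(-12 + (18 - 30)) = 3*(-12 - 12) = 3*(-24) = -72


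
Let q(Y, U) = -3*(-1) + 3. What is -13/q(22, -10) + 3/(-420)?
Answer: -913/420 ≈ -2.1738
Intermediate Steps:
q(Y, U) = 6 (q(Y, U) = 3 + 3 = 6)
-13/q(22, -10) + 3/(-420) = -13/6 + 3/(-420) = -13*1/6 + 3*(-1/420) = -13/6 - 1/140 = -913/420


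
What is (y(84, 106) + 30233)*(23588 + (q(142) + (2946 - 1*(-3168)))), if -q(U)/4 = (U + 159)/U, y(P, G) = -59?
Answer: 63614033760/71 ≈ 8.9597e+8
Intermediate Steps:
q(U) = -4*(159 + U)/U (q(U) = -4*(U + 159)/U = -4*(159 + U)/U)
(y(84, 106) + 30233)*(23588 + (q(142) + (2946 - 1*(-3168)))) = (-59 + 30233)*(23588 + ((-4 - 636/142) + (2946 - 1*(-3168)))) = 30174*(23588 + ((-4 - 636*1/142) + (2946 + 3168))) = 30174*(23588 + ((-4 - 318/71) + 6114)) = 30174*(23588 + (-602/71 + 6114)) = 30174*(23588 + 433492/71) = 30174*(2108240/71) = 63614033760/71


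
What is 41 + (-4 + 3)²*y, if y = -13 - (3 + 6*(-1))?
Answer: 31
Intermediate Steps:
y = -10 (y = -13 - (3 - 6) = -13 - 1*(-3) = -13 + 3 = -10)
41 + (-4 + 3)²*y = 41 + (-4 + 3)²*(-10) = 41 + (-1)²*(-10) = 41 + 1*(-10) = 41 - 10 = 31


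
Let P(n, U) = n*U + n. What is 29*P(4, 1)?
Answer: 232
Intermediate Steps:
P(n, U) = n + U*n (P(n, U) = U*n + n = n + U*n)
29*P(4, 1) = 29*(4*(1 + 1)) = 29*(4*2) = 29*8 = 232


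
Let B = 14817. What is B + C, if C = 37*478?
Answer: 32503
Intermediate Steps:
C = 17686
B + C = 14817 + 17686 = 32503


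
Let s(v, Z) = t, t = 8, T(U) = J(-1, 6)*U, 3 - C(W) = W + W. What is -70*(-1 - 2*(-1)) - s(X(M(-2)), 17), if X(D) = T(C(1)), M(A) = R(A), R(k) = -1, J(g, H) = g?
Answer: -78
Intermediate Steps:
C(W) = 3 - 2*W (C(W) = 3 - (W + W) = 3 - 2*W)
T(U) = -U
M(A) = -1
X(D) = -1 (X(D) = -(3 - 2*1) = -(3 - 2) = -1*1 = -1)
s(v, Z) = 8
-70*(-1 - 2*(-1)) - s(X(M(-2)), 17) = -70*(-1 - 2*(-1)) - 1*8 = -70*(-1 + 2) - 8 = -70*1 - 8 = -70 - 8 = -78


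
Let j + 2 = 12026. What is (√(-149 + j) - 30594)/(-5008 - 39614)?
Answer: 5099/7437 - 25*√19/44622 ≈ 0.68318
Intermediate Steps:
j = 12024 (j = -2 + 12026 = 12024)
(√(-149 + j) - 30594)/(-5008 - 39614) = (√(-149 + 12024) - 30594)/(-5008 - 39614) = (√11875 - 30594)/(-44622) = (25*√19 - 30594)*(-1/44622) = (-30594 + 25*√19)*(-1/44622) = 5099/7437 - 25*√19/44622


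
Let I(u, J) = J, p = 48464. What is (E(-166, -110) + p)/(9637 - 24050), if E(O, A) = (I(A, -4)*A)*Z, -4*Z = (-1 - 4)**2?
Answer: -45714/14413 ≈ -3.1717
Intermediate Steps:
Z = -25/4 (Z = -(-1 - 4)**2/4 = -1/4*(-5)**2 = -1/4*25 = -25/4 ≈ -6.2500)
E(O, A) = 25*A (E(O, A) = -4*A*(-25/4) = 25*A)
(E(-166, -110) + p)/(9637 - 24050) = (25*(-110) + 48464)/(9637 - 24050) = (-2750 + 48464)/(-14413) = 45714*(-1/14413) = -45714/14413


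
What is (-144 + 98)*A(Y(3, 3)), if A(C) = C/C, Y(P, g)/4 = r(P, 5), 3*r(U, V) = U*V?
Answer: -46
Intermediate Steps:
r(U, V) = U*V/3 (r(U, V) = (U*V)/3 = U*V/3)
Y(P, g) = 20*P/3 (Y(P, g) = 4*((1/3)*P*5) = 4*(5*P/3) = 20*P/3)
A(C) = 1
(-144 + 98)*A(Y(3, 3)) = (-144 + 98)*1 = -46*1 = -46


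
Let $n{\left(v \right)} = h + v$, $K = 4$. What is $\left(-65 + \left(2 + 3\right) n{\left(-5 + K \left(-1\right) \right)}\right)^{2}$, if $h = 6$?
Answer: $6400$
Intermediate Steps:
$n{\left(v \right)} = 6 + v$
$\left(-65 + \left(2 + 3\right) n{\left(-5 + K \left(-1\right) \right)}\right)^{2} = \left(-65 + \left(2 + 3\right) \left(6 + \left(-5 + 4 \left(-1\right)\right)\right)\right)^{2} = \left(-65 + 5 \left(6 - 9\right)\right)^{2} = \left(-65 + 5 \left(-3\right)\right)^{2} = \left(-65 - 15\right)^{2} = \left(-80\right)^{2} = 6400$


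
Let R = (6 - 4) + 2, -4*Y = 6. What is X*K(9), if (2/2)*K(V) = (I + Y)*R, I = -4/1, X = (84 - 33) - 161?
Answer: 2420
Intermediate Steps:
Y = -3/2 (Y = -¼*6 = -3/2 ≈ -1.5000)
X = -110 (X = 51 - 161 = -110)
I = -4 (I = -4*1 = -4)
R = 4 (R = 2 + 2 = 4)
K(V) = -22 (K(V) = (-4 - 3/2)*4 = -11/2*4 = -22)
X*K(9) = -110*(-22) = 2420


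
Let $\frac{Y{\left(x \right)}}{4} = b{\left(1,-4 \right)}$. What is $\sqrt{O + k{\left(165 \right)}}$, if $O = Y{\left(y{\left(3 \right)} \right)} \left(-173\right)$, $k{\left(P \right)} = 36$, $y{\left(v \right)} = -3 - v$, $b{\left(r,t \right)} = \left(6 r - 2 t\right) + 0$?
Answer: $2 i \sqrt{2413} \approx 98.245 i$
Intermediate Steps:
$b{\left(r,t \right)} = - 2 t + 6 r$ ($b{\left(r,t \right)} = \left(- 2 t + 6 r\right) + 0 = - 2 t + 6 r$)
$Y{\left(x \right)} = 56$ ($Y{\left(x \right)} = 4 \left(\left(-2\right) \left(-4\right) + 6 \cdot 1\right) = 4 \left(8 + 6\right) = 4 \cdot 14 = 56$)
$O = -9688$ ($O = 56 \left(-173\right) = -9688$)
$\sqrt{O + k{\left(165 \right)}} = \sqrt{-9688 + 36} = \sqrt{-9652} = 2 i \sqrt{2413}$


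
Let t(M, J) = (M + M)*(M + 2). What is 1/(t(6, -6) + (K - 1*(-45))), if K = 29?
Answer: 1/170 ≈ 0.0058824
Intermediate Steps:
t(M, J) = 2*M*(2 + M) (t(M, J) = (2*M)*(2 + M) = 2*M*(2 + M))
1/(t(6, -6) + (K - 1*(-45))) = 1/(2*6*(2 + 6) + (29 - 1*(-45))) = 1/(2*6*8 + (29 + 45)) = 1/(96 + 74) = 1/170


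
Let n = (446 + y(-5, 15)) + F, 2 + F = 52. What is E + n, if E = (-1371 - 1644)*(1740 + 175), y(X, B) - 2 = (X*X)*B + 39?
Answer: -5772813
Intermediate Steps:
F = 50 (F = -2 + 52 = 50)
y(X, B) = 41 + B*X² (y(X, B) = 2 + ((X*X)*B + 39) = 2 + (X²*B + 39) = 2 + (B*X² + 39) = 2 + (39 + B*X²) = 41 + B*X²)
E = -5773725 (E = -3015*1915 = -5773725)
n = 912 (n = (446 + (41 + 15*(-5)²)) + 50 = (446 + (41 + 15*25)) + 50 = (446 + (41 + 375)) + 50 = (446 + 416) + 50 = 862 + 50 = 912)
E + n = -5773725 + 912 = -5772813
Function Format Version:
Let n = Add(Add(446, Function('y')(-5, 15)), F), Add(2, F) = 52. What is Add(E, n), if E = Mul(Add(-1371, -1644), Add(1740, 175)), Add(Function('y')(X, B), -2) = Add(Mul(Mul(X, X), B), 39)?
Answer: -5772813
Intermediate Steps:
F = 50 (F = Add(-2, 52) = 50)
Function('y')(X, B) = Add(41, Mul(B, Pow(X, 2))) (Function('y')(X, B) = Add(2, Add(Mul(Mul(X, X), B), 39)) = Add(2, Add(Mul(Pow(X, 2), B), 39)) = Add(2, Add(Mul(B, Pow(X, 2)), 39)) = Add(2, Add(39, Mul(B, Pow(X, 2)))) = Add(41, Mul(B, Pow(X, 2))))
E = -5773725 (E = Mul(-3015, 1915) = -5773725)
n = 912 (n = Add(Add(446, Add(41, Mul(15, Pow(-5, 2)))), 50) = Add(Add(446, Add(41, Mul(15, 25))), 50) = Add(Add(446, Add(41, 375)), 50) = Add(Add(446, 416), 50) = Add(862, 50) = 912)
Add(E, n) = Add(-5773725, 912) = -5772813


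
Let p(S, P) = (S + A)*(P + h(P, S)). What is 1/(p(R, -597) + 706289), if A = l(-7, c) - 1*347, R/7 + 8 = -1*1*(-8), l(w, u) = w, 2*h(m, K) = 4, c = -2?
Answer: 1/916919 ≈ 1.0906e-6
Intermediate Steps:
h(m, K) = 2 (h(m, K) = (½)*4 = 2)
R = 0 (R = -56 + 7*(-1*1*(-8)) = -56 + 7*(-1*(-8)) = -56 + 7*8 = -56 + 56 = 0)
A = -354 (A = -7 - 1*347 = -7 - 347 = -354)
p(S, P) = (-354 + S)*(2 + P) (p(S, P) = (S - 354)*(P + 2) = (-354 + S)*(2 + P))
1/(p(R, -597) + 706289) = 1/((-708 - 354*(-597) + 2*0 - 597*0) + 706289) = 1/((-708 + 211338 + 0 + 0) + 706289) = 1/(210630 + 706289) = 1/916919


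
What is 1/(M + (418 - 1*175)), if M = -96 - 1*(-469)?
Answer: 1/616 ≈ 0.0016234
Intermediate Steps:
M = 373 (M = -96 + 469 = 373)
1/(M + (418 - 1*175)) = 1/(373 + (418 - 1*175)) = 1/(373 + (418 - 175)) = 1/(373 + 243) = 1/616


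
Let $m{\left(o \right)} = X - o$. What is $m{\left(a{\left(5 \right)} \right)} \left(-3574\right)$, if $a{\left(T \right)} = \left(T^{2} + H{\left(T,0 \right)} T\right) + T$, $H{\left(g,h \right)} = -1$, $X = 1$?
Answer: $85776$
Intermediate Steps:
$a{\left(T \right)} = T^{2}$ ($a{\left(T \right)} = \left(T^{2} - T\right) + T = T^{2}$)
$m{\left(o \right)} = 1 - o$
$m{\left(a{\left(5 \right)} \right)} \left(-3574\right) = \left(1 - 5^{2}\right) \left(-3574\right) = \left(1 - 25\right) \left(-3574\right) = \left(-24\right) \left(-3574\right) = 85776$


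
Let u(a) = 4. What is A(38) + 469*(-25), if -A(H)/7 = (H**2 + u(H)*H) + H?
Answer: -23163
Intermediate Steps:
A(H) = -35*H - 7*H**2 (A(H) = -7*((H**2 + 4*H) + H) = -7*(H**2 + 5*H) = -35*H - 7*H**2)
A(38) + 469*(-25) = -7*38*(5 + 38) + 469*(-25) = -7*38*43 - 11725 = -11438 - 11725 = -23163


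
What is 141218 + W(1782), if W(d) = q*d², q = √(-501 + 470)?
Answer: 141218 + 3175524*I*√31 ≈ 1.4122e+5 + 1.7681e+7*I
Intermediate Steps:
q = I*√31 (q = √(-31) = I*√31 ≈ 5.5678*I)
W(d) = I*√31*d² (W(d) = (I*√31)*d² = I*√31*d²)
141218 + W(1782) = 141218 + I*√31*1782² = 141218 + I*√31*3175524 = 141218 + 3175524*I*√31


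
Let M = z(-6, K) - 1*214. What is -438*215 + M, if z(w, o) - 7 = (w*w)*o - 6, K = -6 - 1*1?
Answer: -94635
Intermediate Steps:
K = -7 (K = -6 - 1 = -7)
z(w, o) = 1 + o*w**2 (z(w, o) = 7 + ((w*w)*o - 6) = 7 + (w**2*o - 6) = 7 + (o*w**2 - 6) = 7 + (-6 + o*w**2) = 1 + o*w**2)
M = -465 (M = (1 - 7*(-6)**2) - 1*214 = (1 - 7*36) - 214 = (1 - 252) - 214 = -251 - 214 = -465)
-438*215 + M = -438*215 - 465 = -94170 - 465 = -94635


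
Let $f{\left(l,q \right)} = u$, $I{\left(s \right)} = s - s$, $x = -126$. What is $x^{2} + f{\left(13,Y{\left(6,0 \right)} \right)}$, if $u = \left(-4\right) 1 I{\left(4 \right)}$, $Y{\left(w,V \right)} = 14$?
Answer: $15876$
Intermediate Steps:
$I{\left(s \right)} = 0$
$u = 0$ ($u = \left(-4\right) 1 \cdot 0 = \left(-4\right) 0 = 0$)
$f{\left(l,q \right)} = 0$
$x^{2} + f{\left(13,Y{\left(6,0 \right)} \right)} = \left(-126\right)^{2} + 0 = 15876 + 0 = 15876$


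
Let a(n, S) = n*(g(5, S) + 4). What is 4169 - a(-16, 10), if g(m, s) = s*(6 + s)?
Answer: 6793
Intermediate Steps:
a(n, S) = n*(4 + S*(6 + S)) (a(n, S) = n*(S*(6 + S) + 4) = n*(4 + S*(6 + S)))
4169 - a(-16, 10) = 4169 - (-16)*(4 + 10*(6 + 10)) = 4169 - (-16)*(4 + 10*16) = 4169 - (-16)*(4 + 160) = 4169 - (-16)*164 = 4169 - 1*(-2624) = 4169 + 2624 = 6793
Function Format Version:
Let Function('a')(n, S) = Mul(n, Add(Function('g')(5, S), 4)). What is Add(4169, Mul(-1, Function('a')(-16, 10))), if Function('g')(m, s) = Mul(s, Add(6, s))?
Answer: 6793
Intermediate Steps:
Function('a')(n, S) = Mul(n, Add(4, Mul(S, Add(6, S)))) (Function('a')(n, S) = Mul(n, Add(Mul(S, Add(6, S)), 4)) = Mul(n, Add(4, Mul(S, Add(6, S)))))
Add(4169, Mul(-1, Function('a')(-16, 10))) = Add(4169, Mul(-1, Mul(-16, Add(4, Mul(10, Add(6, 10)))))) = Add(4169, Mul(-1, Mul(-16, Add(4, Mul(10, 16))))) = Add(4169, Mul(-1, Mul(-16, Add(4, 160)))) = Add(4169, Mul(-1, Mul(-16, 164))) = Add(4169, Mul(-1, -2624)) = Add(4169, 2624) = 6793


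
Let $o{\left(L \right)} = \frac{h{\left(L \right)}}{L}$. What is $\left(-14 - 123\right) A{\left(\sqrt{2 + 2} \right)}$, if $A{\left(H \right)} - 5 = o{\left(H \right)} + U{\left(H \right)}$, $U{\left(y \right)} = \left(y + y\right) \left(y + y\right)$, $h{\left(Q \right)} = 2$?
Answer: $-3014$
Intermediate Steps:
$U{\left(y \right)} = 4 y^{2}$ ($U{\left(y \right)} = 2 y 2 y = 4 y^{2}$)
$o{\left(L \right)} = \frac{2}{L}$
$A{\left(H \right)} = 5 + \frac{2}{H} + 4 H^{2}$ ($A{\left(H \right)} = 5 + \left(\frac{2}{H} + 4 H^{2}\right) = 5 + \frac{2}{H} + 4 H^{2}$)
$\left(-14 - 123\right) A{\left(\sqrt{2 + 2} \right)} = \left(-14 - 123\right) \left(5 + \frac{2}{\sqrt{2 + 2}} + 4 \left(\sqrt{2 + 2}\right)^{2}\right) = - 137 \left(5 + \frac{2}{\sqrt{4}} + 4 \left(\sqrt{4}\right)^{2}\right) = - 137 \left(5 + \frac{2}{2} + 4 \cdot 2^{2}\right) = - 137 \left(5 + 2 \cdot \frac{1}{2} + 4 \cdot 4\right) = - 137 \left(5 + 1 + 16\right) = \left(-137\right) 22 = -3014$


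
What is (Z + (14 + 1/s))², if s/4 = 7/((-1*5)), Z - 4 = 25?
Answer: 1437601/784 ≈ 1833.7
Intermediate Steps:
Z = 29 (Z = 4 + 25 = 29)
s = -28/5 (s = 4*(7/((-1*5))) = 4*(7/(-5)) = 4*(7*(-⅕)) = 4*(-7/5) = -28/5 ≈ -5.6000)
(Z + (14 + 1/s))² = (29 + (14 + 1/(-28/5)))² = (29 + (14 - 5/28))² = (29 + 387/28)² = (1199/28)² = 1437601/784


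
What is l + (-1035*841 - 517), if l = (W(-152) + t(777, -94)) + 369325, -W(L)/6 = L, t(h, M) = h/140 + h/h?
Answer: -10014169/20 ≈ -5.0071e+5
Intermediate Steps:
t(h, M) = 1 + h/140 (t(h, M) = h*(1/140) + 1 = h/140 + 1 = 1 + h/140)
W(L) = -6*L
l = 7404871/20 (l = (-6*(-152) + (1 + (1/140)*777)) + 369325 = (912 + (1 + 111/20)) + 369325 = (912 + 131/20) + 369325 = 18371/20 + 369325 = 7404871/20 ≈ 3.7024e+5)
l + (-1035*841 - 517) = 7404871/20 + (-1035*841 - 517) = 7404871/20 + (-870435 - 517) = 7404871/20 - 870952 = -10014169/20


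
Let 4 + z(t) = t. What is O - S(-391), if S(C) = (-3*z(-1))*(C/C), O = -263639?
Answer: -263654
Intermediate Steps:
z(t) = -4 + t
S(C) = 15 (S(C) = (-3*(-4 - 1))*(C/C) = -3*(-5)*1 = 15*1 = 15)
O - S(-391) = -263639 - 1*15 = -263639 - 15 = -263654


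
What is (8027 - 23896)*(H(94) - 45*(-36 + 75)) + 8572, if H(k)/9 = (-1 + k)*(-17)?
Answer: 253658668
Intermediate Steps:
H(k) = 153 - 153*k (H(k) = 9*((-1 + k)*(-17)) = 9*(17 - 17*k) = 153 - 153*k)
(8027 - 23896)*(H(94) - 45*(-36 + 75)) + 8572 = (8027 - 23896)*((153 - 153*94) - 45*(-36 + 75)) + 8572 = -15869*((153 - 14382) - 45*39) + 8572 = -15869*(-14229 - 1755) + 8572 = -15869*(-15984) + 8572 = 253650096 + 8572 = 253658668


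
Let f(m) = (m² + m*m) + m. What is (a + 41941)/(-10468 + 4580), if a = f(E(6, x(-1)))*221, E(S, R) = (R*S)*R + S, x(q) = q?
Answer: -108241/5888 ≈ -18.383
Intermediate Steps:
E(S, R) = S + S*R² (E(S, R) = S*R² + S = S + S*R²)
f(m) = m + 2*m² (f(m) = (m² + m²) + m = 2*m² + m = m + 2*m²)
a = 66300 (a = ((6*(1 + (-1)²))*(1 + 2*(6*(1 + (-1)²))))*221 = ((6*(1 + 1))*(1 + 2*(6*(1 + 1))))*221 = ((6*2)*(1 + 2*(6*2)))*221 = (12*(1 + 2*12))*221 = (12*(1 + 24))*221 = (12*25)*221 = 300*221 = 66300)
(a + 41941)/(-10468 + 4580) = (66300 + 41941)/(-10468 + 4580) = 108241/(-5888) = 108241*(-1/5888) = -108241/5888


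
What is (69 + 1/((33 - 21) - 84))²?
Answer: 24671089/5184 ≈ 4759.1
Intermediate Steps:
(69 + 1/((33 - 21) - 84))² = (69 + 1/(12 - 84))² = (69 + 1/(-72))² = (69 - 1/72)² = (4967/72)² = 24671089/5184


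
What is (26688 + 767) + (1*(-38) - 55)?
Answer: 27362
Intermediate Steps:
(26688 + 767) + (1*(-38) - 55) = 27455 + (-38 - 55) = 27455 - 93 = 27362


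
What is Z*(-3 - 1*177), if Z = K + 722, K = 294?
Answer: -182880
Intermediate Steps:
Z = 1016 (Z = 294 + 722 = 1016)
Z*(-3 - 1*177) = 1016*(-3 - 1*177) = 1016*(-3 - 177) = 1016*(-180) = -182880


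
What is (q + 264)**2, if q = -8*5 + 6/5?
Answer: 1267876/25 ≈ 50715.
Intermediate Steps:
q = -194/5 (q = -40 + 6*(1/5) = -40 + 6/5 = -194/5 ≈ -38.800)
(q + 264)**2 = (-194/5 + 264)**2 = (1126/5)**2 = 1267876/25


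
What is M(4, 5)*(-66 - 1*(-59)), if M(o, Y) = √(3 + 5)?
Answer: -14*√2 ≈ -19.799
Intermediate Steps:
M(o, Y) = 2*√2 (M(o, Y) = √8 = 2*√2)
M(4, 5)*(-66 - 1*(-59)) = (2*√2)*(-66 - 1*(-59)) = (2*√2)*(-66 + 59) = (2*√2)*(-7) = -14*√2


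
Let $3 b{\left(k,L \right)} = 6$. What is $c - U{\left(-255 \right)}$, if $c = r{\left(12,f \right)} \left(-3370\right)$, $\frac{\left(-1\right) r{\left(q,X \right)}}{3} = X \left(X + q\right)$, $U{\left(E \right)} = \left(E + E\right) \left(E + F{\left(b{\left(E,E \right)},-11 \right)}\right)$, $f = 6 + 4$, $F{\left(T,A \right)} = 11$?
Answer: $2099760$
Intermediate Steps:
$b{\left(k,L \right)} = 2$ ($b{\left(k,L \right)} = \frac{1}{3} \cdot 6 = 2$)
$f = 10$
$U{\left(E \right)} = 2 E \left(11 + E\right)$ ($U{\left(E \right)} = \left(E + E\right) \left(E + 11\right) = 2 E \left(11 + E\right)$)
$r{\left(q,X \right)} = - 3 X \left(X + q\right)$
$c = 2224200$ ($c = \left(-3\right) 10 \left(10 + 12\right) \left(-3370\right) = \left(-3\right) 10 \cdot 22 \left(-3370\right) = \left(-660\right) \left(-3370\right) = 2224200$)
$c - U{\left(-255 \right)} = 2224200 - 2 \left(-255\right) \left(11 - 255\right) = 2224200 - 2 \left(-255\right) \left(-244\right) = 2224200 - 124440 = 2099760$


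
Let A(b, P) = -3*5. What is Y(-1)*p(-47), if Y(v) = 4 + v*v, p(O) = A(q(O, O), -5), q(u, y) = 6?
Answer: -75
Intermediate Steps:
A(b, P) = -15
p(O) = -15
Y(v) = 4 + v²
Y(-1)*p(-47) = (4 + (-1)²)*(-15) = (4 + 1)*(-15) = 5*(-15) = -75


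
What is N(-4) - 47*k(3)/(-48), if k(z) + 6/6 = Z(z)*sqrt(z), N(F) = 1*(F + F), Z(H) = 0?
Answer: -431/48 ≈ -8.9792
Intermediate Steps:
N(F) = 2*F (N(F) = 1*(2*F) = 2*F)
k(z) = -1 (k(z) = -1 + 0*sqrt(z) = -1 + 0 = -1)
N(-4) - 47*k(3)/(-48) = 2*(-4) - (-47)/(-48) = -8 - (-47)*(-1)/48 = -8 - 47*1/48 = -8 - 47/48 = -431/48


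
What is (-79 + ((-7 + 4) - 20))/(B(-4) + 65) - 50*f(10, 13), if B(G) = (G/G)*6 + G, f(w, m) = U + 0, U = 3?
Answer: -10152/67 ≈ -151.52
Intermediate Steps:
f(w, m) = 3 (f(w, m) = 3 + 0 = 3)
B(G) = 6 + G (B(G) = 1*6 + G = 6 + G)
(-79 + ((-7 + 4) - 20))/(B(-4) + 65) - 50*f(10, 13) = (-79 + ((-7 + 4) - 20))/((6 - 4) + 65) - 50*3 = (-79 + (-3 - 20))/(2 + 65) - 150 = (-79 - 23)/67 - 150 = -102*1/67 - 150 = -102/67 - 150 = -10152/67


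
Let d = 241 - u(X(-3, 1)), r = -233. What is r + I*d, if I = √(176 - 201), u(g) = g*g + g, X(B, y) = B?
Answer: -233 + 1175*I ≈ -233.0 + 1175.0*I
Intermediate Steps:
u(g) = g + g² (u(g) = g² + g = g + g²)
I = 5*I (I = √(-25) = 5*I ≈ 5.0*I)
d = 235 (d = 241 - (-3)*(1 - 3) = 241 - (-3)*(-2) = 241 - 1*6 = 241 - 6 = 235)
r + I*d = -233 + (5*I)*235 = -233 + 1175*I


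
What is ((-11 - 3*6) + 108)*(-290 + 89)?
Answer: -15879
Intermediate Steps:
((-11 - 3*6) + 108)*(-290 + 89) = ((-11 - 18) + 108)*(-201) = (-29 + 108)*(-201) = 79*(-201) = -15879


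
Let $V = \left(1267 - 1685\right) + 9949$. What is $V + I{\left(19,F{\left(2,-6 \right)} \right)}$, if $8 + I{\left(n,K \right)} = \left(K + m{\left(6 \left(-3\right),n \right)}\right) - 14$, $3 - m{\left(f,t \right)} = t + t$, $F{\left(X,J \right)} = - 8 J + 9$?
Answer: $9531$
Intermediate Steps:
$F{\left(X,J \right)} = 9 - 8 J$
$m{\left(f,t \right)} = 3 - 2 t$ ($m{\left(f,t \right)} = 3 - \left(t + t\right) = 3 - 2 t$)
$I{\left(n,K \right)} = -19 + K - 2 n$ ($I{\left(n,K \right)} = -8 - \left(11 - K + 2 n\right) = -19 + K - 2 n$)
$V = 9531$ ($V = -418 + 9949 = 9531$)
$V + I{\left(19,F{\left(2,-6 \right)} \right)} = 9531 - 0 = 9531 + 0 = 9531$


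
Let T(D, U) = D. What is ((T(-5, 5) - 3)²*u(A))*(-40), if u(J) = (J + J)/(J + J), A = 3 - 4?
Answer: -2560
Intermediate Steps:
A = -1
u(J) = 1 (u(J) = (2*J)/((2*J)) = (2*J)*(1/(2*J)) = 1)
((T(-5, 5) - 3)²*u(A))*(-40) = ((-5 - 3)²*1)*(-40) = ((-8)²*1)*(-40) = (64*1)*(-40) = 64*(-40) = -2560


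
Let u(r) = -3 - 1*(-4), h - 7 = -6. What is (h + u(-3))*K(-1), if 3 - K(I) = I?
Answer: 8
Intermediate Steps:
h = 1 (h = 7 - 6 = 1)
K(I) = 3 - I
u(r) = 1 (u(r) = -3 + 4 = 1)
(h + u(-3))*K(-1) = (1 + 1)*(3 - 1*(-1)) = 2*(3 + 1) = 2*4 = 8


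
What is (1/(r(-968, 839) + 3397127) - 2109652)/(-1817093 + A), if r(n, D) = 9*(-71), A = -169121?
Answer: 7165407702175/6746152016432 ≈ 1.0621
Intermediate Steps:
r(n, D) = -639
(1/(r(-968, 839) + 3397127) - 2109652)/(-1817093 + A) = (1/(-639 + 3397127) - 2109652)/(-1817093 - 169121) = (1/3396488 - 2109652)/(-1986214) = (1/3396488 - 2109652)*(-1/1986214) = -7165407702175/3396488*(-1/1986214) = 7165407702175/6746152016432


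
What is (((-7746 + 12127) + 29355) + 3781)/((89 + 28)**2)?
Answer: 37517/13689 ≈ 2.7407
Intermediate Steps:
(((-7746 + 12127) + 29355) + 3781)/((89 + 28)**2) = ((4381 + 29355) + 3781)/(117**2) = (33736 + 3781)/13689 = 37517*(1/13689) = 37517/13689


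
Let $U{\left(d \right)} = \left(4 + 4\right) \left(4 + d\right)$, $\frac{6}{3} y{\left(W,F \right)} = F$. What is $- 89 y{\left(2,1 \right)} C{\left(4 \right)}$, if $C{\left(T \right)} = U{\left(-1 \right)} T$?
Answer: $-4272$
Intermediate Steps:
$y{\left(W,F \right)} = \frac{F}{2}$
$U{\left(d \right)} = 32 + 8 d$ ($U{\left(d \right)} = 8 \left(4 + d\right) = 32 + 8 d$)
$C{\left(T \right)} = 24 T$ ($C{\left(T \right)} = \left(32 + 8 \left(-1\right)\right) T = \left(32 - 8\right) T = 24 T$)
$- 89 y{\left(2,1 \right)} C{\left(4 \right)} = - 89 \cdot \frac{1}{2} \cdot 1 \cdot 24 \cdot 4 = \left(-89\right) \frac{1}{2} \cdot 96 = \left(- \frac{89}{2}\right) 96 = -4272$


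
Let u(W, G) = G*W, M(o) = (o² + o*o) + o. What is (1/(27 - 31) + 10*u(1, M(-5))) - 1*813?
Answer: -1453/4 ≈ -363.25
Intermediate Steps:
M(o) = o + 2*o² (M(o) = (o² + o²) + o = 2*o² + o = o + 2*o²)
(1/(27 - 31) + 10*u(1, M(-5))) - 1*813 = (1/(27 - 31) + 10*(-5*(1 + 2*(-5))*1)) - 1*813 = (1/(-4) + 10*(-5*(1 - 10)*1)) - 813 = (-¼ + 10*(-5*(-9)*1)) - 813 = (-¼ + 10*(45*1)) - 813 = (-¼ + 10*45) - 813 = (-¼ + 450) - 813 = 1799/4 - 813 = -1453/4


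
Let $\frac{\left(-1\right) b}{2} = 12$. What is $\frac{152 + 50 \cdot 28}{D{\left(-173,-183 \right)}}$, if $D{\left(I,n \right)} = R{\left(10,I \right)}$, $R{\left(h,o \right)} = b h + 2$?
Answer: $- \frac{776}{119} \approx -6.521$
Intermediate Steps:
$b = -24$ ($b = \left(-2\right) 12 = -24$)
$R{\left(h,o \right)} = 2 - 24 h$ ($R{\left(h,o \right)} = - 24 h + 2 = 2 - 24 h$)
$D{\left(I,n \right)} = -238$ ($D{\left(I,n \right)} = 2 - 240 = -238$)
$\frac{152 + 50 \cdot 28}{D{\left(-173,-183 \right)}} = \frac{152 + 50 \cdot 28}{-238} = \left(152 + 1400\right) \left(- \frac{1}{238}\right) = 1552 \left(- \frac{1}{238}\right) = - \frac{776}{119}$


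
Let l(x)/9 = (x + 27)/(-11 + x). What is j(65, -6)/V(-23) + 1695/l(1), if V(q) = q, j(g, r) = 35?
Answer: -66445/966 ≈ -68.784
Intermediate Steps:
l(x) = 9*(27 + x)/(-11 + x) (l(x) = 9*((x + 27)/(-11 + x)) = 9*((27 + x)/(-11 + x)) = 9*(27 + x)/(-11 + x))
j(65, -6)/V(-23) + 1695/l(1) = 35/(-23) + 1695/((9*(27 + 1)/(-11 + 1))) = 35*(-1/23) + 1695/((9*28/(-10))) = -35/23 + 1695/((9*(-⅒)*28)) = -35/23 + 1695/(-126/5) = -35/23 + 1695*(-5/126) = -35/23 - 2825/42 = -66445/966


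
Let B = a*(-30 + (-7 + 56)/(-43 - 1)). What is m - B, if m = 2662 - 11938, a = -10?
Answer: -210917/22 ≈ -9587.1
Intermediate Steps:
B = 6845/22 (B = -10*(-30 + (-7 + 56)/(-43 - 1)) = -10*(-30 + 49/(-44)) = -10*(-30 + 49*(-1/44)) = -10*(-30 - 49/44) = -10*(-1369/44) = 6845/22 ≈ 311.14)
m = -9276
m - B = -9276 - 1*6845/22 = -9276 - 6845/22 = -210917/22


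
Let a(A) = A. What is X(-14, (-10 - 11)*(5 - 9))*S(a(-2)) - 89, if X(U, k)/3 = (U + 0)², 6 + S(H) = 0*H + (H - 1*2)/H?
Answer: -2441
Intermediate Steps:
S(H) = -6 + (-2 + H)/H (S(H) = -6 + (0*H + (H - 1*2)/H) = -6 + (0 + (H - 2)/H) = -6 + (0 + (-2 + H)/H) = -6 + (-2 + H)/H)
X(U, k) = 3*U² (X(U, k) = 3*(U + 0)² = 3*U²)
X(-14, (-10 - 11)*(5 - 9))*S(a(-2)) - 89 = (3*(-14)²)*(-5 - 2/(-2)) - 89 = (3*196)*(-5 - 2*(-½)) - 89 = 588*(-5 + 1) - 89 = 588*(-4) - 89 = -2352 - 89 = -2441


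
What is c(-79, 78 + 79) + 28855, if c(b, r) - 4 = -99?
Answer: 28760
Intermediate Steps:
c(b, r) = -95 (c(b, r) = 4 - 99 = -95)
c(-79, 78 + 79) + 28855 = -95 + 28855 = 28760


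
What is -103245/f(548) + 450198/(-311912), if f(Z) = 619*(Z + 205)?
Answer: -40340632271/24230727764 ≈ -1.6649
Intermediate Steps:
f(Z) = 126895 + 619*Z (f(Z) = 619*(205 + Z) = 126895 + 619*Z)
-103245/f(548) + 450198/(-311912) = -103245/(126895 + 619*548) + 450198/(-311912) = -103245/(126895 + 339212) + 450198*(-1/311912) = -103245/466107 - 225099/155956 = -103245*1/466107 - 225099/155956 = -34415/155369 - 225099/155956 = -40340632271/24230727764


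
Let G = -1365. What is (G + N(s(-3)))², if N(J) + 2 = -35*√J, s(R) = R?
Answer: 1865014 + 95690*I*√3 ≈ 1.865e+6 + 1.6574e+5*I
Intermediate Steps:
N(J) = -2 - 35*√J
(G + N(s(-3)))² = (-1365 + (-2 - 35*I*√3))² = (-1367 - 35*I*√3)²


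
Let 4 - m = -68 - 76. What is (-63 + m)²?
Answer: 7225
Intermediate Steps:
m = 148 (m = 4 - (-68 - 76) = 4 - 1*(-144) = 4 + 144 = 148)
(-63 + m)² = (-63 + 148)² = 85² = 7225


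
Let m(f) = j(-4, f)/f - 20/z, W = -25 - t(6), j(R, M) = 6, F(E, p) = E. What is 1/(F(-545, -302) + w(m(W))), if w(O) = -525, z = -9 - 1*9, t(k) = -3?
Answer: -1/1070 ≈ -0.00093458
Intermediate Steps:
z = -18 (z = -9 - 9 = -18)
W = -22 (W = -25 - 1*(-3) = -25 + 3 = -22)
m(f) = 10/9 + 6/f (m(f) = 6/f - 20/(-18) = 6/f - 20*(-1/18) = 6/f + 10/9 = 10/9 + 6/f)
1/(F(-545, -302) + w(m(W))) = 1/(-545 - 525) = 1/(-1070) = -1/1070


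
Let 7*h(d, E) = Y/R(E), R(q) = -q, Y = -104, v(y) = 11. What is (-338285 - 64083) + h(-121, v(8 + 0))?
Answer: -30982232/77 ≈ -4.0237e+5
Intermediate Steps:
h(d, E) = 104/(7*E) (h(d, E) = (-104*(-1/E))/7 = (-(-104)/E)/7 = (104/E)/7 = 104/(7*E))
(-338285 - 64083) + h(-121, v(8 + 0)) = (-338285 - 64083) + (104/7)/11 = -402368 + (104/7)*(1/11) = -402368 + 104/77 = -30982232/77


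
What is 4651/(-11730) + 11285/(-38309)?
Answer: -310548209/449364570 ≈ -0.69108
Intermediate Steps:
4651/(-11730) + 11285/(-38309) = 4651*(-1/11730) + 11285*(-1/38309) = -4651/11730 - 11285/38309 = -310548209/449364570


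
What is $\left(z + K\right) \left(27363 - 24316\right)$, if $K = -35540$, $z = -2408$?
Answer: $-115627556$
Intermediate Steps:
$\left(z + K\right) \left(27363 - 24316\right) = \left(-2408 - 35540\right) \left(27363 - 24316\right) = \left(-37948\right) 3047 = -115627556$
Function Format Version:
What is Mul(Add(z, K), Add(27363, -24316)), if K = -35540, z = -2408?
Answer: -115627556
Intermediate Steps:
Mul(Add(z, K), Add(27363, -24316)) = Mul(Add(-2408, -35540), Add(27363, -24316)) = Mul(-37948, 3047) = -115627556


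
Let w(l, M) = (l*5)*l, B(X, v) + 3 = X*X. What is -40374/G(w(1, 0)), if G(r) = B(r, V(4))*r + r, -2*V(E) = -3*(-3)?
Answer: -40374/115 ≈ -351.08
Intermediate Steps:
V(E) = -9/2 (V(E) = -(-3)*(-3)/2 = -1/2*9 = -9/2)
B(X, v) = -3 + X**2 (B(X, v) = -3 + X*X = -3 + X**2)
w(l, M) = 5*l**2 (w(l, M) = (5*l)*l = 5*l**2)
G(r) = r + r*(-3 + r**2) (G(r) = (-3 + r**2)*r + r = r*(-3 + r**2) + r = r + r*(-3 + r**2))
-40374/G(w(1, 0)) = -40374*1/(5*(-2 + (5*1**2)**2)) = -40374*1/(5*(-2 + (5*1)**2)) = -40374*1/(5*(-2 + 5**2)) = -40374*1/(5*(-2 + 25)) = -40374/(5*23) = -40374/115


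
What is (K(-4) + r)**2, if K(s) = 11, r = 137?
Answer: 21904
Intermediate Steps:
(K(-4) + r)**2 = (11 + 137)**2 = 148**2 = 21904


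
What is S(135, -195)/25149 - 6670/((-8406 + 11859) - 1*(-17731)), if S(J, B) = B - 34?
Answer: -86297483/266378208 ≈ -0.32397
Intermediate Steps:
S(J, B) = -34 + B
S(135, -195)/25149 - 6670/((-8406 + 11859) - 1*(-17731)) = (-34 - 195)/25149 - 6670/((-8406 + 11859) - 1*(-17731)) = -229*1/25149 - 6670/(3453 + 17731) = -229/25149 - 6670/21184 = -229/25149 - 6670*1/21184 = -229/25149 - 3335/10592 = -86297483/266378208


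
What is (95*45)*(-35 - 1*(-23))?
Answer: -51300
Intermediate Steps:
(95*45)*(-35 - 1*(-23)) = 4275*(-35 + 23) = 4275*(-12) = -51300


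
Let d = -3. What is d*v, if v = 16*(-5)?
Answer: 240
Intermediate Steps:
v = -80
d*v = -3*(-80) = 240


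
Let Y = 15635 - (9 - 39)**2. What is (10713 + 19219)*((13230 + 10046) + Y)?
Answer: 1137745252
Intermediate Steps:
Y = 14735 (Y = 15635 - 1*(-30)**2 = 15635 - 1*900 = 15635 - 900 = 14735)
(10713 + 19219)*((13230 + 10046) + Y) = (10713 + 19219)*((13230 + 10046) + 14735) = 29932*(23276 + 14735) = 29932*38011 = 1137745252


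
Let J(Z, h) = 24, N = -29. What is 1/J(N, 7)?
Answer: 1/24 ≈ 0.041667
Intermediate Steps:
1/J(N, 7) = 1/24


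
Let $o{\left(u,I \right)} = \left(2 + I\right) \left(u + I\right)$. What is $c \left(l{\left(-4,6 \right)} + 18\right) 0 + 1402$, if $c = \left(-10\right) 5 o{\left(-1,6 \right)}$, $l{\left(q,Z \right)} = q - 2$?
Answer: $1402$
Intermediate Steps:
$l{\left(q,Z \right)} = -2 + q$
$o{\left(u,I \right)} = \left(2 + I\right) \left(I + u\right)$
$c = -2000$ ($c = \left(-10\right) 5 \left(6^{2} + 2 \cdot 6 + 2 \left(-1\right) + 6 \left(-1\right)\right) = - 50 \left(36 + 12 - 2 - 6\right) = \left(-50\right) 40 = -2000$)
$c \left(l{\left(-4,6 \right)} + 18\right) 0 + 1402 = - 2000 \left(\left(-2 - 4\right) + 18\right) 0 + 1402 = - 2000 \left(-6 + 18\right) 0 + 1402 = - 2000 \cdot 12 \cdot 0 + 1402 = \left(-2000\right) 0 + 1402 = 0 + 1402 = 1402$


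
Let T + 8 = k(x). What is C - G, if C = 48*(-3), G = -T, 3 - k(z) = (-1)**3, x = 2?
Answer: -148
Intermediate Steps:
k(z) = 4 (k(z) = 3 - 1*(-1)**3 = 3 - 1*(-1) = 3 + 1 = 4)
T = -4 (T = -8 + 4 = -4)
G = 4 (G = -1*(-4) = 4)
C = -144
C - G = -144 - 1*4 = -144 - 4 = -148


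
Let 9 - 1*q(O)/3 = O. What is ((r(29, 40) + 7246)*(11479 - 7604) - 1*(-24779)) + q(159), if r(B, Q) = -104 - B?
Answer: 27587204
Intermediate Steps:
q(O) = 27 - 3*O
((r(29, 40) + 7246)*(11479 - 7604) - 1*(-24779)) + q(159) = (((-104 - 1*29) + 7246)*(11479 - 7604) - 1*(-24779)) + (27 - 3*159) = (((-104 - 29) + 7246)*3875 + 24779) + (27 - 477) = ((-133 + 7246)*3875 + 24779) - 450 = (7113*3875 + 24779) - 450 = (27562875 + 24779) - 450 = 27587654 - 450 = 27587204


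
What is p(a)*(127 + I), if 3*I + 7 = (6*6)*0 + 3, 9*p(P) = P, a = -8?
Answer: -3016/27 ≈ -111.70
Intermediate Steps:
p(P) = P/9
I = -4/3 (I = -7/3 + ((6*6)*0 + 3)/3 = -7/3 + (36*0 + 3)/3 = -7/3 + (0 + 3)/3 = -7/3 + (⅓)*3 = -7/3 + 1 = -4/3 ≈ -1.3333)
p(a)*(127 + I) = ((⅑)*(-8))*(127 - 4/3) = -8/9*377/3 = -3016/27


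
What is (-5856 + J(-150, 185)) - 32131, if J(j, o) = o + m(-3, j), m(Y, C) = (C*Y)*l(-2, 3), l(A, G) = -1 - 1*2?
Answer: -39152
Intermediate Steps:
l(A, G) = -3 (l(A, G) = -1 - 2 = -3)
m(Y, C) = -3*C*Y (m(Y, C) = (C*Y)*(-3) = -3*C*Y)
J(j, o) = o + 9*j (J(j, o) = o - 3*j*(-3) = o + 9*j)
(-5856 + J(-150, 185)) - 32131 = (-5856 + (185 + 9*(-150))) - 32131 = (-5856 + (185 - 1350)) - 32131 = (-5856 - 1165) - 32131 = -7021 - 32131 = -39152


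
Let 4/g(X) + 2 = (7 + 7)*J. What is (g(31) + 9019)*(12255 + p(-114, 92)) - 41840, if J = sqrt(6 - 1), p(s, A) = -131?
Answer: 6667581538/61 + 42434*sqrt(5)/61 ≈ 1.0931e+8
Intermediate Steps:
J = sqrt(5) ≈ 2.2361
g(X) = 4/(-2 + 14*sqrt(5)) (g(X) = 4/(-2 + (7 + 7)*sqrt(5)) = 4/(-2 + 14*sqrt(5)))
(g(31) + 9019)*(12255 + p(-114, 92)) - 41840 = ((1/122 + 7*sqrt(5)/122) + 9019)*(12255 - 131) - 41840 = (1100319/122 + 7*sqrt(5)/122)*12124 - 41840 = (6670133778/61 + 42434*sqrt(5)/61) - 41840 = 6667581538/61 + 42434*sqrt(5)/61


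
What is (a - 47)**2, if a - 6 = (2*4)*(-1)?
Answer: 2401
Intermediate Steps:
a = -2 (a = 6 + (2*4)*(-1) = 6 + 8*(-1) = 6 - 8 = -2)
(a - 47)**2 = (-2 - 47)**2 = (-49)**2 = 2401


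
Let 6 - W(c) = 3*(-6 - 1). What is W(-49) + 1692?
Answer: 1719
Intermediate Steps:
W(c) = 27 (W(c) = 6 - 3*(-6 - 1) = 6 - 3*(-7) = 6 - 1*(-21) = 6 + 21 = 27)
W(-49) + 1692 = 27 + 1692 = 1719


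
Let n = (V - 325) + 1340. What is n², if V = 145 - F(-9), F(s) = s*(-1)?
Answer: 1324801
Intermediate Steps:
F(s) = -s
V = 136 (V = 145 - (-1)*(-9) = 145 - 1*9 = 145 - 9 = 136)
n = 1151 (n = (136 - 325) + 1340 = -189 + 1340 = 1151)
n² = 1151² = 1324801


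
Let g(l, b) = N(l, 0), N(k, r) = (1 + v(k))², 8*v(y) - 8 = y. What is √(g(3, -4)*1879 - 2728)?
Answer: 17*√1743/8 ≈ 88.717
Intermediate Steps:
v(y) = 1 + y/8
N(k, r) = (2 + k/8)² (N(k, r) = (1 + (1 + k/8))² = (2 + k/8)²)
g(l, b) = (16 + l)²/64
√(g(3, -4)*1879 - 2728) = √(((16 + 3)²/64)*1879 - 2728) = √(((1/64)*19²)*1879 - 2728) = √(((1/64)*361)*1879 - 2728) = √((361/64)*1879 - 2728) = √(678319/64 - 2728) = √(503727/64) = 17*√1743/8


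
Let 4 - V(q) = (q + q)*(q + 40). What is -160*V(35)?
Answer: 839360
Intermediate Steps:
V(q) = 4 - 2*q*(40 + q) (V(q) = 4 - (q + q)*(q + 40) = 4 - 2*q*(40 + q))
-160*V(35) = -160*(4 - 80*35 - 2*35²) = -160*(4 - 2800 - 2*1225) = -160*(4 - 2800 - 2450) = -160*(-5246) = 839360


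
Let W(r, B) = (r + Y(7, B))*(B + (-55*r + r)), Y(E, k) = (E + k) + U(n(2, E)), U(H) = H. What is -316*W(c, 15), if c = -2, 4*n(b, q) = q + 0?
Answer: -845379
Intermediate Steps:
n(b, q) = q/4 (n(b, q) = (q + 0)/4 = q/4)
Y(E, k) = k + 5*E/4 (Y(E, k) = (E + k) + E/4 = k + 5*E/4)
W(r, B) = (B - 54*r)*(35/4 + B + r) (W(r, B) = (r + (B + (5/4)*7))*(B + (-55*r + r)) = (r + (B + 35/4))*(B - 54*r) = (r + (35/4 + B))*(B - 54*r) = (35/4 + B + r)*(B - 54*r) = (B - 54*r)*(35/4 + B + r))
-316*W(c, 15) = -316*(15² - 54*(-2)² - 945/2*(-2) + (35/4)*15 - 53*15*(-2)) = -316*(225 - 54*4 + 945 + 525/4 + 1590) = -316*(225 - 216 + 945 + 525/4 + 1590) = -316*10701/4 = -845379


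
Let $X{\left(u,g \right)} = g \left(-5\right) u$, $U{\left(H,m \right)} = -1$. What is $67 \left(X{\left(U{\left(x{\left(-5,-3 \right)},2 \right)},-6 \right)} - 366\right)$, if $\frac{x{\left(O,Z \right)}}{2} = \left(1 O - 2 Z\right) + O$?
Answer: $-26532$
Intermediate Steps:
$x{\left(O,Z \right)} = - 4 Z + 4 O$ ($x{\left(O,Z \right)} = 2 \left(\left(1 O - 2 Z\right) + O\right) = 2 \left(\left(O - 2 Z\right) + O\right) = 2 \left(- 2 Z + 2 O\right) = - 4 Z + 4 O$)
$X{\left(u,g \right)} = - 5 g u$
$67 \left(X{\left(U{\left(x{\left(-5,-3 \right)},2 \right)},-6 \right)} - 366\right) = 67 \left(\left(-5\right) \left(-6\right) \left(-1\right) - 366\right) = 67 \left(-30 - 366\right) = 67 \left(-396\right) = -26532$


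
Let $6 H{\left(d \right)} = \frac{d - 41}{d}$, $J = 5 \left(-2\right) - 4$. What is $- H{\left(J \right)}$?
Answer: $- \frac{55}{84} \approx -0.65476$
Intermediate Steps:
$J = -14$ ($J = -10 - 4 = -14$)
$H{\left(d \right)} = \frac{-41 + d}{6 d}$ ($H{\left(d \right)} = \frac{\left(d - 41\right) \frac{1}{d}}{6} = \frac{\left(-41 + d\right) \frac{1}{d}}{6} = \frac{\frac{1}{d} \left(-41 + d\right)}{6} = \frac{-41 + d}{6 d}$)
$- H{\left(J \right)} = - \frac{-41 - 14}{6 \left(-14\right)} = - \frac{\left(-1\right) \left(-55\right)}{6 \cdot 14} = \left(-1\right) \frac{55}{84} = - \frac{55}{84}$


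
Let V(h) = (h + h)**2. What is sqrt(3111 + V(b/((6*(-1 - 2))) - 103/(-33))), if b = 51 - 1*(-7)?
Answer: sqrt(30491311)/99 ≈ 55.777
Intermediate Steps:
b = 58 (b = 51 + 7 = 58)
V(h) = 4*h**2 (V(h) = (2*h)**2 = 4*h**2)
sqrt(3111 + V(b/((6*(-1 - 2))) - 103/(-33))) = sqrt(3111 + 4*(58/((6*(-1 - 2))) - 103/(-33))**2) = sqrt(3111 + 4*(58/((6*(-3))) - 103*(-1/33))**2) = sqrt(3111 + 4*(58/(-18) + 103/33)**2) = sqrt(3111 + 4*(58*(-1/18) + 103/33)**2) = sqrt(3111 + 4*(-29/9 + 103/33)**2) = sqrt(3111 + 4*(-10/99)**2) = sqrt(3111 + 4*(100/9801)) = sqrt(3111 + 400/9801) = sqrt(30491311/9801) = sqrt(30491311)/99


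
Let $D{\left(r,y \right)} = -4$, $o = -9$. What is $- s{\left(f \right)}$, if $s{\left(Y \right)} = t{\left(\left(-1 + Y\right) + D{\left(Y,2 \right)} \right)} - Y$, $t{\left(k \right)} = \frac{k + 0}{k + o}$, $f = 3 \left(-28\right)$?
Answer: $- \frac{8321}{98} \approx -84.908$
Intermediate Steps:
$f = -84$
$t{\left(k \right)} = \frac{k}{-9 + k}$ ($t{\left(k \right)} = \frac{k + 0}{k - 9} = \frac{k}{-9 + k}$)
$s{\left(Y \right)} = - Y + \frac{-5 + Y}{-14 + Y}$ ($s{\left(Y \right)} = \frac{\left(-1 + Y\right) - 4}{-9 + \left(\left(-1 + Y\right) - 4\right)} - Y = \frac{-5 + Y}{-9 + \left(-5 + Y\right)} - Y = \frac{-5 + Y}{-14 + Y} - Y = - Y + \frac{-5 + Y}{-14 + Y}$)
$- s{\left(f \right)} = - \frac{-5 - 84 - - 84 \left(-14 - 84\right)}{-14 - 84} = - \frac{-5 - 84 - \left(-84\right) \left(-98\right)}{-98} = - \frac{\left(-1\right) \left(-5 - 84 - 8232\right)}{98} = - \frac{\left(-1\right) \left(-8321\right)}{98} = \left(-1\right) \frac{8321}{98} = - \frac{8321}{98}$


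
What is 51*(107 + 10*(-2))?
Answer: 4437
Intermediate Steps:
51*(107 + 10*(-2)) = 51*(107 - 20) = 51*87 = 4437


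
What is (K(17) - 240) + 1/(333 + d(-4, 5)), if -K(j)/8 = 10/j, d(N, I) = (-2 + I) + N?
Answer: -1381103/5644 ≈ -244.70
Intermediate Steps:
d(N, I) = -2 + I + N
K(j) = -80/j
(K(17) - 240) + 1/(333 + d(-4, 5)) = (-80/17 - 240) + 1/(333 + (-2 + 5 - 4)) = (-80*1/17 - 240) + 1/(333 - 1) = (-80/17 - 240) + 1/332 = -4160/17 + 1/332 = -1381103/5644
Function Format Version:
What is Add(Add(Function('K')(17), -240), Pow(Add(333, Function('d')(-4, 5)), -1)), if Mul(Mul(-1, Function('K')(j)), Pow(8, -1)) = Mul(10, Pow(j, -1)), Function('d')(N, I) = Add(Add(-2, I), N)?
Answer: Rational(-1381103, 5644) ≈ -244.70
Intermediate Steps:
Function('d')(N, I) = Add(-2, I, N)
Function('K')(j) = Mul(-80, Pow(j, -1)) (Function('K')(j) = Mul(-8, Mul(10, Pow(j, -1))) = Mul(-80, Pow(j, -1)))
Add(Add(Function('K')(17), -240), Pow(Add(333, Function('d')(-4, 5)), -1)) = Add(Add(Mul(-80, Pow(17, -1)), -240), Pow(Add(333, Add(-2, 5, -4)), -1)) = Add(Add(Mul(-80, Rational(1, 17)), -240), Pow(Add(333, -1), -1)) = Add(Add(Rational(-80, 17), -240), Pow(332, -1)) = Add(Rational(-4160, 17), Rational(1, 332)) = Rational(-1381103, 5644)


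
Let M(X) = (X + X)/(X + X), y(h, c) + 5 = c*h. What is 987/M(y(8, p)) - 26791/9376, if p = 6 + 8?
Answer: 9227321/9376 ≈ 984.14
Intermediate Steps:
p = 14
y(h, c) = -5 + c*h
M(X) = 1 (M(X) = (2*X)/((2*X)) = (2*X)*(1/(2*X)) = 1)
987/M(y(8, p)) - 26791/9376 = 987/1 - 26791/9376 = 987*1 - 26791*1/9376 = 987 - 26791/9376 = 9227321/9376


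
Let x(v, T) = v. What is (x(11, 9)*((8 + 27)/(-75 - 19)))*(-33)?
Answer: 12705/94 ≈ 135.16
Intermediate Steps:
(x(11, 9)*((8 + 27)/(-75 - 19)))*(-33) = (11*((8 + 27)/(-75 - 19)))*(-33) = (11*(35/(-94)))*(-33) = (11*(35*(-1/94)))*(-33) = (11*(-35/94))*(-33) = -385/94*(-33) = 12705/94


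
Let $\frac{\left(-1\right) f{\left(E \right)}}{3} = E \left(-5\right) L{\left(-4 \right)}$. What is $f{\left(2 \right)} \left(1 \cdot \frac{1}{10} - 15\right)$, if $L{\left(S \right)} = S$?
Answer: $1788$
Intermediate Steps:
$f{\left(E \right)} = - 60 E$ ($f{\left(E \right)} = - 3 E \left(-5\right) \left(-4\right) = - 3 - 5 E \left(-4\right) = - 3 \cdot 20 E = - 60 E$)
$f{\left(2 \right)} \left(1 \cdot \frac{1}{10} - 15\right) = \left(-60\right) 2 \left(1 \cdot \frac{1}{10} - 15\right) = - 120 \left(1 \cdot \frac{1}{10} - 15\right) = - 120 \left(\frac{1}{10} - 15\right) = \left(-120\right) \left(- \frac{149}{10}\right) = 1788$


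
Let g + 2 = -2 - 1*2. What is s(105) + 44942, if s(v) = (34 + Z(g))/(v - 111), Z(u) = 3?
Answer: 269615/6 ≈ 44936.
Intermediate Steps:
g = -6 (g = -2 + (-2 - 1*2) = -2 + (-2 - 2) = -2 - 4 = -6)
s(v) = 37/(-111 + v) (s(v) = (34 + 3)/(v - 111) = 37/(-111 + v))
s(105) + 44942 = 37/(-111 + 105) + 44942 = 37/(-6) + 44942 = 37*(-1/6) + 44942 = -37/6 + 44942 = 269615/6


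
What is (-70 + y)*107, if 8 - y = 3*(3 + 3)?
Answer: -8560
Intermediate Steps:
y = -10 (y = 8 - 3*(3 + 3) = 8 - 3*6 = 8 - 1*18 = 8 - 18 = -10)
(-70 + y)*107 = (-70 - 10)*107 = -80*107 = -8560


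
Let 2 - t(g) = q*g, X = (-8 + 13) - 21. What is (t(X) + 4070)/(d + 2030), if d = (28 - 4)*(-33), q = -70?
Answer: 1476/619 ≈ 2.3845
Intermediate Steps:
X = -16 (X = 5 - 21 = -16)
t(g) = 2 + 70*g (t(g) = 2 - (-70)*g = 2 + 70*g)
d = -792 (d = 24*(-33) = -792)
(t(X) + 4070)/(d + 2030) = ((2 + 70*(-16)) + 4070)/(-792 + 2030) = ((2 - 1120) + 4070)/1238 = (-1118 + 4070)*(1/1238) = 2952*(1/1238) = 1476/619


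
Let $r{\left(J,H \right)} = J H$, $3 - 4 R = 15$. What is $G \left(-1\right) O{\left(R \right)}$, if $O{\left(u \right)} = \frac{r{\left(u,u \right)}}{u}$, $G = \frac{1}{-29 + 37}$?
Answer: $\frac{3}{8} \approx 0.375$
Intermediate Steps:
$R = -3$ ($R = \frac{3}{4} - \frac{15}{4} = -3$)
$r{\left(J,H \right)} = H J$
$G = \frac{1}{8} \approx 0.125$
$O{\left(u \right)} = u$ ($O{\left(u \right)} = \frac{u u}{u} = \frac{u^{2}}{u} = u$)
$G \left(-1\right) O{\left(R \right)} = \frac{1}{8} \left(-1\right) \left(-3\right) = \left(- \frac{1}{8}\right) \left(-3\right) = \frac{3}{8}$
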